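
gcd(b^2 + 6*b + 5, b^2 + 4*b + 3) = b + 1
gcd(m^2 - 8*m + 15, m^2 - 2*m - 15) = m - 5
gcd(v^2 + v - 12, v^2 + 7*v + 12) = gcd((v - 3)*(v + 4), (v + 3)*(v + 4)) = v + 4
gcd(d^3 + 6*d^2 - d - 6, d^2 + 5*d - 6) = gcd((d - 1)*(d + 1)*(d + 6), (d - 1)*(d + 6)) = d^2 + 5*d - 6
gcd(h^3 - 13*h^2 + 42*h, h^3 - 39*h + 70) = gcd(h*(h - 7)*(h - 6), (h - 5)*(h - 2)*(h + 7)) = 1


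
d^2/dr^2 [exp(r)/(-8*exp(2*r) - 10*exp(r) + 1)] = (-64*exp(4*r) + 80*exp(3*r) - 48*exp(2*r) - 10*exp(r) - 1)*exp(r)/(512*exp(6*r) + 1920*exp(5*r) + 2208*exp(4*r) + 520*exp(3*r) - 276*exp(2*r) + 30*exp(r) - 1)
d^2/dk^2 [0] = 0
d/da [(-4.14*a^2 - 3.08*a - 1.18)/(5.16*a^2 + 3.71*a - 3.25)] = (0.533400000000007*a^2 + 39.0876*a + 14.3878)/(26.6256*a^4 + 38.2872*a^3 - 19.7759*a^2 - 24.115*a + 10.5625)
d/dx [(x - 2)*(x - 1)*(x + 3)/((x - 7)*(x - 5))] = (x^4 - 24*x^3 + 112*x^2 - 12*x - 173)/(x^4 - 24*x^3 + 214*x^2 - 840*x + 1225)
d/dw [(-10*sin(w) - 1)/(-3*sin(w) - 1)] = 7*cos(w)/(3*sin(w) + 1)^2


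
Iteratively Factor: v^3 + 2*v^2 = (v)*(v^2 + 2*v) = v*(v + 2)*(v)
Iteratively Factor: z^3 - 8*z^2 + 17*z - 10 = (z - 1)*(z^2 - 7*z + 10) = (z - 5)*(z - 1)*(z - 2)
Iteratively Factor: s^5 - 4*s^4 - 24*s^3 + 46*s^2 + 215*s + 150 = (s + 1)*(s^4 - 5*s^3 - 19*s^2 + 65*s + 150) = (s + 1)*(s + 2)*(s^3 - 7*s^2 - 5*s + 75) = (s + 1)*(s + 2)*(s + 3)*(s^2 - 10*s + 25) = (s - 5)*(s + 1)*(s + 2)*(s + 3)*(s - 5)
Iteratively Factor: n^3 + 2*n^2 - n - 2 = (n - 1)*(n^2 + 3*n + 2) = (n - 1)*(n + 2)*(n + 1)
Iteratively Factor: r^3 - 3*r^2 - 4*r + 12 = (r + 2)*(r^2 - 5*r + 6) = (r - 3)*(r + 2)*(r - 2)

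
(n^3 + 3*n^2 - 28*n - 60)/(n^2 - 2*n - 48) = (n^2 - 3*n - 10)/(n - 8)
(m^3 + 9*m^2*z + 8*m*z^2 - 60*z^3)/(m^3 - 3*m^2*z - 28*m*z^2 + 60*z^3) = (-m - 6*z)/(-m + 6*z)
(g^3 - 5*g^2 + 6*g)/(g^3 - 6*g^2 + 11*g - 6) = g/(g - 1)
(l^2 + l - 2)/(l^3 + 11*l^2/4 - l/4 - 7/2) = 4/(4*l + 7)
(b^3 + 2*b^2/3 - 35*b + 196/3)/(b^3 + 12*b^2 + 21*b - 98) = (3*b^2 - 19*b + 28)/(3*(b^2 + 5*b - 14))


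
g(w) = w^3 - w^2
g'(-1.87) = 14.23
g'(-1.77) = 12.94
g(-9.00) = -810.00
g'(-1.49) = 9.64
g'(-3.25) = 38.19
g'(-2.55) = 24.61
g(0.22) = -0.04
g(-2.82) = -30.38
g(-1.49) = -5.53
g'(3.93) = 38.47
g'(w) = 3*w^2 - 2*w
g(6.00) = 180.00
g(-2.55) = -23.08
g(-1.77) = -8.68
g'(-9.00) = 261.00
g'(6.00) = 96.00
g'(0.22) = -0.29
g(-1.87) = -10.04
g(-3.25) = -44.89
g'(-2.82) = 29.50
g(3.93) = 45.25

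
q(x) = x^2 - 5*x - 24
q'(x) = 2*x - 5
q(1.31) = -28.83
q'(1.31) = -2.38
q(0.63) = -26.75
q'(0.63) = -3.74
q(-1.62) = -13.28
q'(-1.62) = -8.24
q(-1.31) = -15.73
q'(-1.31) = -7.62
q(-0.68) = -20.14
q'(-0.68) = -6.36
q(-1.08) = -17.43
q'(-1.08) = -7.16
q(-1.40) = -15.04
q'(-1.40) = -7.80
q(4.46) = -26.41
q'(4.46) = 3.92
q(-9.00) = 102.00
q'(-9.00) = -23.00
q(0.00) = -24.00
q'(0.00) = -5.00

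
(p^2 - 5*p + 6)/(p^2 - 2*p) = (p - 3)/p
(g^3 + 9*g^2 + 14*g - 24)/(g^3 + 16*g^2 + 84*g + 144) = (g - 1)/(g + 6)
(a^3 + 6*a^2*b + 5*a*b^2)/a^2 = a + 6*b + 5*b^2/a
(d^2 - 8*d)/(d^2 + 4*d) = (d - 8)/(d + 4)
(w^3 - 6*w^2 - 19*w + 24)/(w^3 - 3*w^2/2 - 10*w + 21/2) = 2*(w - 8)/(2*w - 7)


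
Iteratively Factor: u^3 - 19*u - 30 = (u + 3)*(u^2 - 3*u - 10) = (u - 5)*(u + 3)*(u + 2)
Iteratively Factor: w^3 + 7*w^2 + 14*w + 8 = (w + 1)*(w^2 + 6*w + 8) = (w + 1)*(w + 2)*(w + 4)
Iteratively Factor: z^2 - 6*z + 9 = (z - 3)*(z - 3)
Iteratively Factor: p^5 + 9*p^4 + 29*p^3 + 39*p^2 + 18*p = (p + 3)*(p^4 + 6*p^3 + 11*p^2 + 6*p) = (p + 1)*(p + 3)*(p^3 + 5*p^2 + 6*p) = (p + 1)*(p + 2)*(p + 3)*(p^2 + 3*p) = p*(p + 1)*(p + 2)*(p + 3)*(p + 3)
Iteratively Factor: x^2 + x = (x + 1)*(x)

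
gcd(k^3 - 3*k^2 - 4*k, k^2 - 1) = k + 1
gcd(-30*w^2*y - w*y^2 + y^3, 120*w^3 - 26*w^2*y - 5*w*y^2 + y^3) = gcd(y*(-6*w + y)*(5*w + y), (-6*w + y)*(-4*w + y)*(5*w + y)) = -30*w^2 - w*y + y^2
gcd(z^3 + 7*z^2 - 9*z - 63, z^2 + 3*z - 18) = z - 3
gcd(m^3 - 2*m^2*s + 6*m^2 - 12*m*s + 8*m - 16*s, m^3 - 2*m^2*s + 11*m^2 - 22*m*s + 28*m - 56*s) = -m^2 + 2*m*s - 4*m + 8*s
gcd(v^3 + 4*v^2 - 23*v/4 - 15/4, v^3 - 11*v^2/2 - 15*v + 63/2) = v - 3/2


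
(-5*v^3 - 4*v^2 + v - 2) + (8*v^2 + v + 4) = -5*v^3 + 4*v^2 + 2*v + 2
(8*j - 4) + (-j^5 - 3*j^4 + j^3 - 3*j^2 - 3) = -j^5 - 3*j^4 + j^3 - 3*j^2 + 8*j - 7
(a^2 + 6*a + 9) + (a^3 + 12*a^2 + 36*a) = a^3 + 13*a^2 + 42*a + 9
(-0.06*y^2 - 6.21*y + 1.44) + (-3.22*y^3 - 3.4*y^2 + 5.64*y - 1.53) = -3.22*y^3 - 3.46*y^2 - 0.57*y - 0.0900000000000001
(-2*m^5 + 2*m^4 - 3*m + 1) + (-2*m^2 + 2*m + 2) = -2*m^5 + 2*m^4 - 2*m^2 - m + 3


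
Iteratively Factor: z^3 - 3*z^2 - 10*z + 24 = (z + 3)*(z^2 - 6*z + 8) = (z - 4)*(z + 3)*(z - 2)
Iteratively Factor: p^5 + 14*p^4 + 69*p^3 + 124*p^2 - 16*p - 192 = (p + 4)*(p^4 + 10*p^3 + 29*p^2 + 8*p - 48) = (p + 3)*(p + 4)*(p^3 + 7*p^2 + 8*p - 16) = (p + 3)*(p + 4)^2*(p^2 + 3*p - 4) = (p + 3)*(p + 4)^3*(p - 1)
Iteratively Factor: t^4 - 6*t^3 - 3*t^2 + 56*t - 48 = (t - 4)*(t^3 - 2*t^2 - 11*t + 12) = (t - 4)*(t - 1)*(t^2 - t - 12) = (t - 4)*(t - 1)*(t + 3)*(t - 4)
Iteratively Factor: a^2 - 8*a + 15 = (a - 5)*(a - 3)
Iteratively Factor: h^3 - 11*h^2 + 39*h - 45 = (h - 3)*(h^2 - 8*h + 15) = (h - 3)^2*(h - 5)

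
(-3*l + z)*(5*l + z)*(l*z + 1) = -15*l^3*z + 2*l^2*z^2 - 15*l^2 + l*z^3 + 2*l*z + z^2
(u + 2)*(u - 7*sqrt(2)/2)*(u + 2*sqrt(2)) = u^3 - 3*sqrt(2)*u^2/2 + 2*u^2 - 14*u - 3*sqrt(2)*u - 28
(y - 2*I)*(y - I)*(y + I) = y^3 - 2*I*y^2 + y - 2*I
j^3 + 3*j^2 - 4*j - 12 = (j - 2)*(j + 2)*(j + 3)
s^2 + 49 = (s - 7*I)*(s + 7*I)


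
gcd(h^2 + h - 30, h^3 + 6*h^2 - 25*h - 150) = h^2 + h - 30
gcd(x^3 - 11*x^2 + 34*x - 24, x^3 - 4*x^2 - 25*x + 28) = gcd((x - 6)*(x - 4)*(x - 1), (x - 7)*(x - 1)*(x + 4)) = x - 1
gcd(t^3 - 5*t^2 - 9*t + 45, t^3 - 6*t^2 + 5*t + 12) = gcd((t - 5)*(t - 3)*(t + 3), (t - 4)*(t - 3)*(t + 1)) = t - 3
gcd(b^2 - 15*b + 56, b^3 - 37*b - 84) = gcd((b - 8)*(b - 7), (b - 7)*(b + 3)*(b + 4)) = b - 7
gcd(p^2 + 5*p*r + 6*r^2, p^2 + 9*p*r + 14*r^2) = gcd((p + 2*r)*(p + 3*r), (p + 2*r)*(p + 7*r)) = p + 2*r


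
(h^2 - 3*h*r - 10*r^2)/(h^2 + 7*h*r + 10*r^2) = (h - 5*r)/(h + 5*r)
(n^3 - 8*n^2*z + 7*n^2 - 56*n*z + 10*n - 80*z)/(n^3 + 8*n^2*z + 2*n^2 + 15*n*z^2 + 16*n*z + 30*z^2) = (n^2 - 8*n*z + 5*n - 40*z)/(n^2 + 8*n*z + 15*z^2)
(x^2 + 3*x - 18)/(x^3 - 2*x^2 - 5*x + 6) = (x + 6)/(x^2 + x - 2)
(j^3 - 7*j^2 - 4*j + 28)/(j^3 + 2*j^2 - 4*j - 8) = (j - 7)/(j + 2)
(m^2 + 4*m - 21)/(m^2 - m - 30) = (-m^2 - 4*m + 21)/(-m^2 + m + 30)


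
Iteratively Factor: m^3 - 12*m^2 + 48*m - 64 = (m - 4)*(m^2 - 8*m + 16) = (m - 4)^2*(m - 4)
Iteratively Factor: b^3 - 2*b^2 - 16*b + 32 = (b + 4)*(b^2 - 6*b + 8) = (b - 4)*(b + 4)*(b - 2)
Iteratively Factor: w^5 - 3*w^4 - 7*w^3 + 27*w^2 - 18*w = (w - 3)*(w^4 - 7*w^2 + 6*w) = w*(w - 3)*(w^3 - 7*w + 6) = w*(w - 3)*(w - 1)*(w^2 + w - 6) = w*(w - 3)*(w - 1)*(w + 3)*(w - 2)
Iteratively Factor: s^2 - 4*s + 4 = (s - 2)*(s - 2)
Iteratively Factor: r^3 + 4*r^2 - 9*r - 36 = (r - 3)*(r^2 + 7*r + 12) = (r - 3)*(r + 3)*(r + 4)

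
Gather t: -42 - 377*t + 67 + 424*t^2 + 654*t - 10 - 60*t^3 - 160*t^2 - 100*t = -60*t^3 + 264*t^2 + 177*t + 15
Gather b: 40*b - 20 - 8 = 40*b - 28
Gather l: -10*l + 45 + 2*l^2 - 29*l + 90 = 2*l^2 - 39*l + 135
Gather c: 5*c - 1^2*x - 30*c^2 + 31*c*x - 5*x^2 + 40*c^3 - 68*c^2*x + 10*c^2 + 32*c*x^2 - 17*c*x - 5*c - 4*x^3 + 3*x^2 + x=40*c^3 + c^2*(-68*x - 20) + c*(32*x^2 + 14*x) - 4*x^3 - 2*x^2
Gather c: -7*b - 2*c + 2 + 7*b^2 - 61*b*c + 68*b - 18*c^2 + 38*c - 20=7*b^2 + 61*b - 18*c^2 + c*(36 - 61*b) - 18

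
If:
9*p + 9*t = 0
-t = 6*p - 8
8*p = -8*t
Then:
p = 8/5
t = -8/5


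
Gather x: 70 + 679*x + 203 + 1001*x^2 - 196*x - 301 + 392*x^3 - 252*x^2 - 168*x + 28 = 392*x^3 + 749*x^2 + 315*x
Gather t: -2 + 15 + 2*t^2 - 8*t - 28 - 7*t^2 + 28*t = -5*t^2 + 20*t - 15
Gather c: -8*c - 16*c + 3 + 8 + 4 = 15 - 24*c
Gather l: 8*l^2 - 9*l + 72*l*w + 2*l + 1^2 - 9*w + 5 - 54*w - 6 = 8*l^2 + l*(72*w - 7) - 63*w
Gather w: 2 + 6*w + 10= 6*w + 12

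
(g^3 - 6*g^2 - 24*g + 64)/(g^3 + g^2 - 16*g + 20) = (g^2 - 4*g - 32)/(g^2 + 3*g - 10)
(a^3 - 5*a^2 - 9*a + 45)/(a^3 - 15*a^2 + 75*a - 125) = (a^2 - 9)/(a^2 - 10*a + 25)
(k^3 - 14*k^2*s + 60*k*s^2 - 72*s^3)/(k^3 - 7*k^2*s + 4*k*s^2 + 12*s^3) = (k - 6*s)/(k + s)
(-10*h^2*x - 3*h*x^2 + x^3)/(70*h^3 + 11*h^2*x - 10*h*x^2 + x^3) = x/(-7*h + x)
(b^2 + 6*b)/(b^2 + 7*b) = (b + 6)/(b + 7)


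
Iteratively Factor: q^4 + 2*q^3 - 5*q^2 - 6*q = (q - 2)*(q^3 + 4*q^2 + 3*q) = (q - 2)*(q + 1)*(q^2 + 3*q) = (q - 2)*(q + 1)*(q + 3)*(q)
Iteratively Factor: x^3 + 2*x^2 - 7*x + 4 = (x - 1)*(x^2 + 3*x - 4) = (x - 1)*(x + 4)*(x - 1)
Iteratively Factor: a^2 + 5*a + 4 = (a + 4)*(a + 1)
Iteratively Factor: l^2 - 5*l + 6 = (l - 3)*(l - 2)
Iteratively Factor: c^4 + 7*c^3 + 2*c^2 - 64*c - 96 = (c + 4)*(c^3 + 3*c^2 - 10*c - 24) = (c - 3)*(c + 4)*(c^2 + 6*c + 8) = (c - 3)*(c + 2)*(c + 4)*(c + 4)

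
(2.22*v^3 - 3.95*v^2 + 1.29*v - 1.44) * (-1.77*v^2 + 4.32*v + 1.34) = -3.9294*v^5 + 16.5819*v^4 - 16.3725*v^3 + 2.8286*v^2 - 4.4922*v - 1.9296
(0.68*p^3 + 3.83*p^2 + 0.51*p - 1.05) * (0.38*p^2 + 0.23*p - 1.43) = 0.2584*p^5 + 1.6118*p^4 + 0.1023*p^3 - 5.7586*p^2 - 0.9708*p + 1.5015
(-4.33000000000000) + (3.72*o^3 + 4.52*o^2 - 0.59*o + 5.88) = 3.72*o^3 + 4.52*o^2 - 0.59*o + 1.55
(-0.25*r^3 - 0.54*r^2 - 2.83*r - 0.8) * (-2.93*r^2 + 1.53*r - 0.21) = 0.7325*r^5 + 1.1997*r^4 + 7.5182*r^3 - 1.8725*r^2 - 0.6297*r + 0.168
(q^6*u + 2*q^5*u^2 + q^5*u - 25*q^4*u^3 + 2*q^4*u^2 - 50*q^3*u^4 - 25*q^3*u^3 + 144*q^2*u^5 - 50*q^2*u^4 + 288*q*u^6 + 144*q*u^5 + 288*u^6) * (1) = q^6*u + 2*q^5*u^2 + q^5*u - 25*q^4*u^3 + 2*q^4*u^2 - 50*q^3*u^4 - 25*q^3*u^3 + 144*q^2*u^5 - 50*q^2*u^4 + 288*q*u^6 + 144*q*u^5 + 288*u^6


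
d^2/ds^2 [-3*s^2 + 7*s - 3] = -6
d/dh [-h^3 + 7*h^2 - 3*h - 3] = -3*h^2 + 14*h - 3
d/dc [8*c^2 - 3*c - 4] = 16*c - 3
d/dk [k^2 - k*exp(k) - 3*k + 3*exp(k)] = -k*exp(k) + 2*k + 2*exp(k) - 3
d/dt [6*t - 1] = 6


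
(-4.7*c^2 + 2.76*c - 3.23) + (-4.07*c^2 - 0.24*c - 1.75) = -8.77*c^2 + 2.52*c - 4.98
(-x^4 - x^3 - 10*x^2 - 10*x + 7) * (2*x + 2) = -2*x^5 - 4*x^4 - 22*x^3 - 40*x^2 - 6*x + 14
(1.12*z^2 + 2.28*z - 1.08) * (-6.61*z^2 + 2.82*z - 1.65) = -7.4032*z^4 - 11.9124*z^3 + 11.7204*z^2 - 6.8076*z + 1.782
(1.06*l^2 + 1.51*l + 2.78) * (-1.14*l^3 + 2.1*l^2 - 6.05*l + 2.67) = -1.2084*l^5 + 0.504600000000001*l^4 - 6.4112*l^3 - 0.4673*l^2 - 12.7873*l + 7.4226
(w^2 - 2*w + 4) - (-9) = w^2 - 2*w + 13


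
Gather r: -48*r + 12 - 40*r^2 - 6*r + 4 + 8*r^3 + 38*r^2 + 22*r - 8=8*r^3 - 2*r^2 - 32*r + 8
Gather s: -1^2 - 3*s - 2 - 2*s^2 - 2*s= -2*s^2 - 5*s - 3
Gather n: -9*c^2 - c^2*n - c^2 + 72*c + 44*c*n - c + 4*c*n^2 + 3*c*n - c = -10*c^2 + 4*c*n^2 + 70*c + n*(-c^2 + 47*c)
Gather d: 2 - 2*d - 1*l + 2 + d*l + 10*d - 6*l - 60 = d*(l + 8) - 7*l - 56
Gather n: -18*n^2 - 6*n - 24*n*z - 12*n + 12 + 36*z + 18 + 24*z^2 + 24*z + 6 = -18*n^2 + n*(-24*z - 18) + 24*z^2 + 60*z + 36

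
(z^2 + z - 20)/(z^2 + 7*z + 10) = (z - 4)/(z + 2)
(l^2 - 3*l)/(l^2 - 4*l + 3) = l/(l - 1)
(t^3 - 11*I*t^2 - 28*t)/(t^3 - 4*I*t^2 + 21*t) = (t - 4*I)/(t + 3*I)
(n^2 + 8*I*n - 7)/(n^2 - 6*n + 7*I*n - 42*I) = (n + I)/(n - 6)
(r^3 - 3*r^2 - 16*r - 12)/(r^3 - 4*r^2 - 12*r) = (r + 1)/r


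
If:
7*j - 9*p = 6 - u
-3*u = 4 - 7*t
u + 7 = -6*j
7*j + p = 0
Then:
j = 13/64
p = -91/64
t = -661/224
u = -263/32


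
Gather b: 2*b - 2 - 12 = 2*b - 14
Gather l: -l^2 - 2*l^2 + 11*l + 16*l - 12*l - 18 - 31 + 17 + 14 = -3*l^2 + 15*l - 18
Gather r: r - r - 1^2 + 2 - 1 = 0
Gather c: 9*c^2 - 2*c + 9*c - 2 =9*c^2 + 7*c - 2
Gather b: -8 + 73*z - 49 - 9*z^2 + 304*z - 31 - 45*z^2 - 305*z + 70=-54*z^2 + 72*z - 18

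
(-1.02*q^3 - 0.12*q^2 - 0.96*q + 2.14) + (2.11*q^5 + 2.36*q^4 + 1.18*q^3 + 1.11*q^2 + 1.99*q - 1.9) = 2.11*q^5 + 2.36*q^4 + 0.16*q^3 + 0.99*q^2 + 1.03*q + 0.24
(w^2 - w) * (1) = w^2 - w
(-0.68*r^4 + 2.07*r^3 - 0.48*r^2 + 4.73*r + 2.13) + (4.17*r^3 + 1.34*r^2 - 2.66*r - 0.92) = -0.68*r^4 + 6.24*r^3 + 0.86*r^2 + 2.07*r + 1.21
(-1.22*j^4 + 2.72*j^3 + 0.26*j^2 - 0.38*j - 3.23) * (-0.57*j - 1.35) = 0.6954*j^5 + 0.0966*j^4 - 3.8202*j^3 - 0.1344*j^2 + 2.3541*j + 4.3605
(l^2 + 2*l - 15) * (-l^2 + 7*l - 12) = -l^4 + 5*l^3 + 17*l^2 - 129*l + 180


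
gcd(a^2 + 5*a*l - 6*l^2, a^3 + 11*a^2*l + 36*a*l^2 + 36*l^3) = a + 6*l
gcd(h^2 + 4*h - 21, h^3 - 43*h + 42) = h + 7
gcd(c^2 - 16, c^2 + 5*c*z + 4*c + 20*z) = c + 4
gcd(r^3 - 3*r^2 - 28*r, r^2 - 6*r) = r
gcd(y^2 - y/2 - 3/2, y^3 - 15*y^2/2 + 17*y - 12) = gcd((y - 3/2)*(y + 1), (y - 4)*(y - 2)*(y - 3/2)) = y - 3/2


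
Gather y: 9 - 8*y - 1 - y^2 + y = -y^2 - 7*y + 8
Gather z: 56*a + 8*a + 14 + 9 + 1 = 64*a + 24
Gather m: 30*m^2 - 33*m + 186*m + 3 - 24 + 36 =30*m^2 + 153*m + 15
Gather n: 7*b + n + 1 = 7*b + n + 1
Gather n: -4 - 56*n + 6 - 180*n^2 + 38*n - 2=-180*n^2 - 18*n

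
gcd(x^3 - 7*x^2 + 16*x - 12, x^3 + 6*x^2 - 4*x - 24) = x - 2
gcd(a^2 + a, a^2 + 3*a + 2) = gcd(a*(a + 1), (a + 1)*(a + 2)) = a + 1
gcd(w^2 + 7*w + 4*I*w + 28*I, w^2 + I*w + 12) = w + 4*I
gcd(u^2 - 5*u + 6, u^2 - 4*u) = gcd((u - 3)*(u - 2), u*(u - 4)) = 1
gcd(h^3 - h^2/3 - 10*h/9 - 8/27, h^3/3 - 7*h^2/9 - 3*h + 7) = 1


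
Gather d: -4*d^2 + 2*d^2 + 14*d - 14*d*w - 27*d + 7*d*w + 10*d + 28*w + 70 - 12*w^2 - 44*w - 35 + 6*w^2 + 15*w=-2*d^2 + d*(-7*w - 3) - 6*w^2 - w + 35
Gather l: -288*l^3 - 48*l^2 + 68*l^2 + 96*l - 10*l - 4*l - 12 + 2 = -288*l^3 + 20*l^2 + 82*l - 10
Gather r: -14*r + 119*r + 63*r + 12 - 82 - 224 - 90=168*r - 384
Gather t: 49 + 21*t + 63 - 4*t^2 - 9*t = -4*t^2 + 12*t + 112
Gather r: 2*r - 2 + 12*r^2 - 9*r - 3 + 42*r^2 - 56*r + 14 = 54*r^2 - 63*r + 9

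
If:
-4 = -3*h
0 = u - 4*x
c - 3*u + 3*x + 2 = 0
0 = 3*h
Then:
No Solution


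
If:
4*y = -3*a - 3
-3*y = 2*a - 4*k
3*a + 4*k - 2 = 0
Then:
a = 17/11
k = -29/44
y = -21/11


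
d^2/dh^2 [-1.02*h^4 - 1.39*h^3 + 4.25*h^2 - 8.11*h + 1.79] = -12.24*h^2 - 8.34*h + 8.5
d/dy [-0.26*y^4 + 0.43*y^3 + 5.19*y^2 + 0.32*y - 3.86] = -1.04*y^3 + 1.29*y^2 + 10.38*y + 0.32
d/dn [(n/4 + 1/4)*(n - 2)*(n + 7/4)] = 3*n^2/4 + 3*n/8 - 15/16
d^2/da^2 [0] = 0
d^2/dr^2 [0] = 0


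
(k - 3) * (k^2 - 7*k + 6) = k^3 - 10*k^2 + 27*k - 18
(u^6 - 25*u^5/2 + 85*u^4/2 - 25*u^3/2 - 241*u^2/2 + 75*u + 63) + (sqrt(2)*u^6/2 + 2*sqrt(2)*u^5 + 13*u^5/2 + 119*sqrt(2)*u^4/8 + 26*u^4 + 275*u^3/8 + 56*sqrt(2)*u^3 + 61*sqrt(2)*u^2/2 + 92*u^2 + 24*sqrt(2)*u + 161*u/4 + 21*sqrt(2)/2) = sqrt(2)*u^6/2 + u^6 - 6*u^5 + 2*sqrt(2)*u^5 + 119*sqrt(2)*u^4/8 + 137*u^4/2 + 175*u^3/8 + 56*sqrt(2)*u^3 - 57*u^2/2 + 61*sqrt(2)*u^2/2 + 24*sqrt(2)*u + 461*u/4 + 21*sqrt(2)/2 + 63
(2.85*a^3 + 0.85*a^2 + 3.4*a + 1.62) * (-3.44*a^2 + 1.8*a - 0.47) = -9.804*a^5 + 2.206*a^4 - 11.5055*a^3 + 0.1477*a^2 + 1.318*a - 0.7614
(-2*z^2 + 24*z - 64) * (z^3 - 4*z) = -2*z^5 + 24*z^4 - 56*z^3 - 96*z^2 + 256*z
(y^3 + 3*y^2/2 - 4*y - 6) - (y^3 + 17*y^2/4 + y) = -11*y^2/4 - 5*y - 6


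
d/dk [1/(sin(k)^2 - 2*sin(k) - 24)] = 2*(1 - sin(k))*cos(k)/((sin(k) - 6)^2*(sin(k) + 4)^2)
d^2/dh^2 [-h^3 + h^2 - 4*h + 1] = 2 - 6*h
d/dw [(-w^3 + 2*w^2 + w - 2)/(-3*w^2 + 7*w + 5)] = (3*w^4 - 14*w^3 + 2*w^2 + 8*w + 19)/(9*w^4 - 42*w^3 + 19*w^2 + 70*w + 25)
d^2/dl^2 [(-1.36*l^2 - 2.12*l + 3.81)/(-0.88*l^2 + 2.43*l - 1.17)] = (9.099904*l^3 - 26.10432*l^2 + 35.787312*l - 21.371634)/(0.681472*l^6 - 5.645376*l^5 + 18.30708*l^4 - 29.360475*l^3 + 24.340095*l^2 - 9.979281*l + 1.601613)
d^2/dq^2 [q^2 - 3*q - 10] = 2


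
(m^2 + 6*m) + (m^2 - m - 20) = 2*m^2 + 5*m - 20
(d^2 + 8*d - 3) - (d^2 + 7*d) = d - 3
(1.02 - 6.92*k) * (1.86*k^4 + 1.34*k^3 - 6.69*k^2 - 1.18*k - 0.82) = -12.8712*k^5 - 7.3756*k^4 + 47.6616*k^3 + 1.3418*k^2 + 4.4708*k - 0.8364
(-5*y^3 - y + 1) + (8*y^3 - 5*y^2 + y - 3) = 3*y^3 - 5*y^2 - 2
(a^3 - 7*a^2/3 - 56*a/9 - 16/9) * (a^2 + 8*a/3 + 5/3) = a^5 + a^4/3 - 97*a^3/9 - 601*a^2/27 - 136*a/9 - 80/27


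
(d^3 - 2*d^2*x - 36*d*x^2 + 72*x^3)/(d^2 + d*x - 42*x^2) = (d^2 + 4*d*x - 12*x^2)/(d + 7*x)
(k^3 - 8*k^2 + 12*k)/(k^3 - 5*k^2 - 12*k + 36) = k/(k + 3)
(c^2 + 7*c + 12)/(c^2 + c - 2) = (c^2 + 7*c + 12)/(c^2 + c - 2)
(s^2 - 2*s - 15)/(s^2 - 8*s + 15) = (s + 3)/(s - 3)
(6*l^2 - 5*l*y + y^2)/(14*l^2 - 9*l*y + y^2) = (-3*l + y)/(-7*l + y)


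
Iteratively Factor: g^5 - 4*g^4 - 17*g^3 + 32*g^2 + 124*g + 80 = (g + 2)*(g^4 - 6*g^3 - 5*g^2 + 42*g + 40) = (g - 4)*(g + 2)*(g^3 - 2*g^2 - 13*g - 10) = (g - 4)*(g + 2)^2*(g^2 - 4*g - 5) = (g - 4)*(g + 1)*(g + 2)^2*(g - 5)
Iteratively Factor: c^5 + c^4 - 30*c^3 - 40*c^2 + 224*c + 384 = (c - 4)*(c^4 + 5*c^3 - 10*c^2 - 80*c - 96) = (c - 4)^2*(c^3 + 9*c^2 + 26*c + 24) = (c - 4)^2*(c + 3)*(c^2 + 6*c + 8) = (c - 4)^2*(c + 3)*(c + 4)*(c + 2)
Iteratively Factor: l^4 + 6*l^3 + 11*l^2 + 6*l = (l)*(l^3 + 6*l^2 + 11*l + 6) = l*(l + 3)*(l^2 + 3*l + 2) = l*(l + 1)*(l + 3)*(l + 2)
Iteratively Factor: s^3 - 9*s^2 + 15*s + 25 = (s - 5)*(s^2 - 4*s - 5) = (s - 5)*(s + 1)*(s - 5)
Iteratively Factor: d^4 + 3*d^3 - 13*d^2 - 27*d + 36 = (d + 4)*(d^3 - d^2 - 9*d + 9) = (d - 3)*(d + 4)*(d^2 + 2*d - 3) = (d - 3)*(d - 1)*(d + 4)*(d + 3)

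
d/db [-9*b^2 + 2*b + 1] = 2 - 18*b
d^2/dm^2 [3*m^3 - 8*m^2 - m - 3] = 18*m - 16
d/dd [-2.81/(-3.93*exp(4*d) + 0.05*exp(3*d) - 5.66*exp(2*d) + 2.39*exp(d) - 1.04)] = (-44.1732*exp(3*d) + 0.4215*exp(2*d) - 31.8092*exp(d) + 6.7159)*exp(d)/(3.93*exp(4*d) - 0.05*exp(3*d) + 5.66*exp(2*d) - 2.39*exp(d) + 1.04)^2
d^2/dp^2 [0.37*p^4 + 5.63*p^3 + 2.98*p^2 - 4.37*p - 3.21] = 4.44*p^2 + 33.78*p + 5.96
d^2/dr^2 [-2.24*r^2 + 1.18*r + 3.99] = -4.48000000000000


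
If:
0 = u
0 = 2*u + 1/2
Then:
No Solution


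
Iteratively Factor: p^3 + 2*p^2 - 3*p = (p)*(p^2 + 2*p - 3) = p*(p - 1)*(p + 3)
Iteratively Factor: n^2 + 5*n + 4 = (n + 4)*(n + 1)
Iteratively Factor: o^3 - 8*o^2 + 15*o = (o)*(o^2 - 8*o + 15) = o*(o - 5)*(o - 3)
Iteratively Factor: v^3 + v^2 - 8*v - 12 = (v + 2)*(v^2 - v - 6) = (v - 3)*(v + 2)*(v + 2)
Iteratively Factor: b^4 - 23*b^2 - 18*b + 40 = (b - 5)*(b^3 + 5*b^2 + 2*b - 8) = (b - 5)*(b - 1)*(b^2 + 6*b + 8) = (b - 5)*(b - 1)*(b + 4)*(b + 2)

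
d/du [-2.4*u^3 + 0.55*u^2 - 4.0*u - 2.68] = -7.2*u^2 + 1.1*u - 4.0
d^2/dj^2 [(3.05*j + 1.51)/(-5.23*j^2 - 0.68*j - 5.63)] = (-(3.05*j + 1.51)*(10.46*j + 0.68)*(20.92*j + 1.36) + (95.709*j + 19.9426)*(5.23*j^2 + 0.68*j + 5.63))/(5.23*j^2 + 0.68*j + 5.63)^3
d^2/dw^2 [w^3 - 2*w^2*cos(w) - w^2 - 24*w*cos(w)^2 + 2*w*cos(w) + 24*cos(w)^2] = 2*w^2*cos(w) + 8*w*sin(w) - 2*w*cos(w) + 48*w*cos(2*w) + 6*w - 4*sqrt(2)*sin(w + pi/4) - 48*sqrt(2)*cos(2*w + pi/4) - 2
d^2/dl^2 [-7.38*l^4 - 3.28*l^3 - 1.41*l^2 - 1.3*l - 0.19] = -88.56*l^2 - 19.68*l - 2.82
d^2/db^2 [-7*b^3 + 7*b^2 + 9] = 14 - 42*b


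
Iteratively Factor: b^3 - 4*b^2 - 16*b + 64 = (b - 4)*(b^2 - 16) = (b - 4)*(b + 4)*(b - 4)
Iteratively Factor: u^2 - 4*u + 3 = (u - 1)*(u - 3)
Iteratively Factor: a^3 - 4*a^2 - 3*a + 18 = (a - 3)*(a^2 - a - 6) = (a - 3)*(a + 2)*(a - 3)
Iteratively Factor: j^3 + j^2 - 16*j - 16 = (j - 4)*(j^2 + 5*j + 4) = (j - 4)*(j + 1)*(j + 4)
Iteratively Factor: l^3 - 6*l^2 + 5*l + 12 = (l - 3)*(l^2 - 3*l - 4) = (l - 3)*(l + 1)*(l - 4)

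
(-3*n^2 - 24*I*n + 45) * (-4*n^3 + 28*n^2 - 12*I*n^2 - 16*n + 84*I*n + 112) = 12*n^5 - 84*n^4 + 132*I*n^4 - 420*n^3 - 924*I*n^3 + 2940*n^2 - 156*I*n^2 - 720*n + 1092*I*n + 5040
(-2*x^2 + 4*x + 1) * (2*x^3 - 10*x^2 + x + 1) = -4*x^5 + 28*x^4 - 40*x^3 - 8*x^2 + 5*x + 1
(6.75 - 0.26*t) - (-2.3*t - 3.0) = 2.04*t + 9.75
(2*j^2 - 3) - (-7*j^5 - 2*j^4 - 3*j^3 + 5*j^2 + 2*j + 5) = 7*j^5 + 2*j^4 + 3*j^3 - 3*j^2 - 2*j - 8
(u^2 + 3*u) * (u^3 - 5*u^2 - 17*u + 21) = u^5 - 2*u^4 - 32*u^3 - 30*u^2 + 63*u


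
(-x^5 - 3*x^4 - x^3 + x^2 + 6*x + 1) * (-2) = 2*x^5 + 6*x^4 + 2*x^3 - 2*x^2 - 12*x - 2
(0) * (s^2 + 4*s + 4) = 0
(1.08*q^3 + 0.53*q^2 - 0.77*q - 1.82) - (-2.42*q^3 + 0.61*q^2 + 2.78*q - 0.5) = 3.5*q^3 - 0.08*q^2 - 3.55*q - 1.32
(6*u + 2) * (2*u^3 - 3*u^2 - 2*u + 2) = 12*u^4 - 14*u^3 - 18*u^2 + 8*u + 4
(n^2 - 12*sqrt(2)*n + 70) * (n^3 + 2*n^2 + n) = n^5 - 12*sqrt(2)*n^4 + 2*n^4 - 24*sqrt(2)*n^3 + 71*n^3 - 12*sqrt(2)*n^2 + 140*n^2 + 70*n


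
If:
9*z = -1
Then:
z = -1/9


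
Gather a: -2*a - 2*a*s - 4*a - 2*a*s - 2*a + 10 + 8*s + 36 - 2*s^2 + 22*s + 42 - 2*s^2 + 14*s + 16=a*(-4*s - 8) - 4*s^2 + 44*s + 104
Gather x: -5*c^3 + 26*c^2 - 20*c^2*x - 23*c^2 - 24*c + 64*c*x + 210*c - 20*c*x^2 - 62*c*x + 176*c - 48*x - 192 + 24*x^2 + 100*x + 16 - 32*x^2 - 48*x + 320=-5*c^3 + 3*c^2 + 362*c + x^2*(-20*c - 8) + x*(-20*c^2 + 2*c + 4) + 144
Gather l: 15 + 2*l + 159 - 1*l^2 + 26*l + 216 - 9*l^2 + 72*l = -10*l^2 + 100*l + 390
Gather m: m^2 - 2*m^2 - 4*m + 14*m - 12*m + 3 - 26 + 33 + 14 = -m^2 - 2*m + 24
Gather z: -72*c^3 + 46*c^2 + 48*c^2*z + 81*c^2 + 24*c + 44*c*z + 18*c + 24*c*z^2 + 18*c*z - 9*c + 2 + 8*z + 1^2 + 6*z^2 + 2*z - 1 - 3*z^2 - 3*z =-72*c^3 + 127*c^2 + 33*c + z^2*(24*c + 3) + z*(48*c^2 + 62*c + 7) + 2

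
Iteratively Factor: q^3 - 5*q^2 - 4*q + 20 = (q - 5)*(q^2 - 4) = (q - 5)*(q + 2)*(q - 2)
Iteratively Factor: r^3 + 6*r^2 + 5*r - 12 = (r - 1)*(r^2 + 7*r + 12) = (r - 1)*(r + 4)*(r + 3)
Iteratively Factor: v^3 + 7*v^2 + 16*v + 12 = (v + 3)*(v^2 + 4*v + 4) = (v + 2)*(v + 3)*(v + 2)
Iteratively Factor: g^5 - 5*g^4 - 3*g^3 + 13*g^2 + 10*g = (g - 2)*(g^4 - 3*g^3 - 9*g^2 - 5*g) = (g - 2)*(g + 1)*(g^3 - 4*g^2 - 5*g) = g*(g - 2)*(g + 1)*(g^2 - 4*g - 5) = g*(g - 5)*(g - 2)*(g + 1)*(g + 1)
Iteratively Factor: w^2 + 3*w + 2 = (w + 1)*(w + 2)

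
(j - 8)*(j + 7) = j^2 - j - 56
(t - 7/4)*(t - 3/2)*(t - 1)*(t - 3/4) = t^4 - 5*t^3 + 145*t^2/16 - 225*t/32 + 63/32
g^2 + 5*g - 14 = (g - 2)*(g + 7)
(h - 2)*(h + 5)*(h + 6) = h^3 + 9*h^2 + 8*h - 60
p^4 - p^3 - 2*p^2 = p^2*(p - 2)*(p + 1)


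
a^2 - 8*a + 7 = (a - 7)*(a - 1)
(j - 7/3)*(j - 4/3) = j^2 - 11*j/3 + 28/9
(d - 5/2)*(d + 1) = d^2 - 3*d/2 - 5/2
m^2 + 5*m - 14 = (m - 2)*(m + 7)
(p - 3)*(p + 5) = p^2 + 2*p - 15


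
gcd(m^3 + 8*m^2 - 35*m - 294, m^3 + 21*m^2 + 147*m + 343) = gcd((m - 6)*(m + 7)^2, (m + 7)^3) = m^2 + 14*m + 49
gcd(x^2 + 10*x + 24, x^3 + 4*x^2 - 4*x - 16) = x + 4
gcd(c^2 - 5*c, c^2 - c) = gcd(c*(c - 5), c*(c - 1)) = c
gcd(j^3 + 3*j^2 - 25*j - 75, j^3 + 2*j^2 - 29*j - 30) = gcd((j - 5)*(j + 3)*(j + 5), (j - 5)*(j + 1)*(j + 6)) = j - 5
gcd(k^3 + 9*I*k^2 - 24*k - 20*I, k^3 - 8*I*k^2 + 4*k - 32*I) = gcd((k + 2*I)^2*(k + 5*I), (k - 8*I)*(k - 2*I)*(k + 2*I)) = k + 2*I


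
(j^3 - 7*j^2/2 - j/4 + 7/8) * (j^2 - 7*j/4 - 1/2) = j^5 - 21*j^4/4 + 43*j^3/8 + 49*j^2/16 - 45*j/32 - 7/16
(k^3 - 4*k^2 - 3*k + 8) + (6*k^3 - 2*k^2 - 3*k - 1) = 7*k^3 - 6*k^2 - 6*k + 7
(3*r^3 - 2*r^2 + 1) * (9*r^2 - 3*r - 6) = 27*r^5 - 27*r^4 - 12*r^3 + 21*r^2 - 3*r - 6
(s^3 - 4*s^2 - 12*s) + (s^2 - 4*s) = s^3 - 3*s^2 - 16*s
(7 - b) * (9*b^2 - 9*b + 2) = -9*b^3 + 72*b^2 - 65*b + 14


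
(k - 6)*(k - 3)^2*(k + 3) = k^4 - 9*k^3 + 9*k^2 + 81*k - 162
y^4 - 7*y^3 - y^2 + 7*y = y*(y - 7)*(y - 1)*(y + 1)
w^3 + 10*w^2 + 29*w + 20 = (w + 1)*(w + 4)*(w + 5)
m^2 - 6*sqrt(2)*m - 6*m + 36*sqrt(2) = (m - 6)*(m - 6*sqrt(2))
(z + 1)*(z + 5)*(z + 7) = z^3 + 13*z^2 + 47*z + 35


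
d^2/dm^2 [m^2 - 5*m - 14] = 2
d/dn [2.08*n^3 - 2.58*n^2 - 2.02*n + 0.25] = 6.24*n^2 - 5.16*n - 2.02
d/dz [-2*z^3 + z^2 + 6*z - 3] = -6*z^2 + 2*z + 6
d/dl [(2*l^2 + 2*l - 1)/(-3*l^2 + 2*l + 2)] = 2*(5*l^2 + l + 3)/(9*l^4 - 12*l^3 - 8*l^2 + 8*l + 4)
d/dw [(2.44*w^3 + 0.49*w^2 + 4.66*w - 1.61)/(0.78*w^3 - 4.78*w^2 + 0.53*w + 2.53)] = (8.88178419700125e-16*w^5 - 12.0454*w^4 - 4.6832*w^3 + 44.8215*w^2 - 12.9122*w + 12.6431)/(0.6084*w^6 - 7.4568*w^5 + 23.6752*w^4 - 1.12*w^3 - 23.9059*w^2 + 2.6818*w + 6.4009)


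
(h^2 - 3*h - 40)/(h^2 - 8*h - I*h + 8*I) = (h + 5)/(h - I)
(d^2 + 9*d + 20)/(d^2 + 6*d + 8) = (d + 5)/(d + 2)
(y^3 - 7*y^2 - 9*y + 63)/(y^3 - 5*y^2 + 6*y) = (y^2 - 4*y - 21)/(y*(y - 2))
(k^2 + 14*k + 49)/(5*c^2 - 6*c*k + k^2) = (k^2 + 14*k + 49)/(5*c^2 - 6*c*k + k^2)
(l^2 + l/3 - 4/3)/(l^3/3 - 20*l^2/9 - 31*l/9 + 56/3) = 3*(3*l^2 + l - 4)/(3*l^3 - 20*l^2 - 31*l + 168)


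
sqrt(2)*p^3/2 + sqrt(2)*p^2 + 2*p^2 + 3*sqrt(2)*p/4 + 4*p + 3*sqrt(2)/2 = (p + sqrt(2)/2)*(p + 3*sqrt(2)/2)*(sqrt(2)*p/2 + sqrt(2))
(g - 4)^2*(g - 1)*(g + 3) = g^4 - 6*g^3 - 3*g^2 + 56*g - 48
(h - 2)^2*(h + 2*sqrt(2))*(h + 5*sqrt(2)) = h^4 - 4*h^3 + 7*sqrt(2)*h^3 - 28*sqrt(2)*h^2 + 24*h^2 - 80*h + 28*sqrt(2)*h + 80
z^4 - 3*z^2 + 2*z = z*(z - 1)^2*(z + 2)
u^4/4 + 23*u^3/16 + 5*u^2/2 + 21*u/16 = u*(u/4 + 1/4)*(u + 7/4)*(u + 3)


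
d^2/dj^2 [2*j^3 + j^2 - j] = 12*j + 2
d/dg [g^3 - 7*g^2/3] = g*(9*g - 14)/3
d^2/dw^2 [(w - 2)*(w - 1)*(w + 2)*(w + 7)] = 12*w^2 + 36*w - 22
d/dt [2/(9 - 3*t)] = 2/(3*(t - 3)^2)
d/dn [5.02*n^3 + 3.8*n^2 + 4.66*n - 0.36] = 15.06*n^2 + 7.6*n + 4.66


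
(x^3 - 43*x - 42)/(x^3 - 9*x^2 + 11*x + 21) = (x + 6)/(x - 3)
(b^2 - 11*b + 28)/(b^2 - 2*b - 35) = (b - 4)/(b + 5)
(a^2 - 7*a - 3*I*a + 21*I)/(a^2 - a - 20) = (-a^2 + 7*a + 3*I*a - 21*I)/(-a^2 + a + 20)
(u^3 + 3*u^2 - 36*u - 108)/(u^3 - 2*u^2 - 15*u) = (u^2 - 36)/(u*(u - 5))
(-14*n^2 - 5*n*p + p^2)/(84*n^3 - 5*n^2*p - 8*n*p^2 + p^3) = (2*n + p)/(-12*n^2 - n*p + p^2)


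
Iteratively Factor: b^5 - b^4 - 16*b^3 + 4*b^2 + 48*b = (b)*(b^4 - b^3 - 16*b^2 + 4*b + 48) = b*(b + 2)*(b^3 - 3*b^2 - 10*b + 24) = b*(b - 4)*(b + 2)*(b^2 + b - 6) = b*(b - 4)*(b - 2)*(b + 2)*(b + 3)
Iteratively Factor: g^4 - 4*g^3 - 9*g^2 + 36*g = (g - 3)*(g^3 - g^2 - 12*g) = g*(g - 3)*(g^2 - g - 12) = g*(g - 4)*(g - 3)*(g + 3)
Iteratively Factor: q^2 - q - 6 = (q + 2)*(q - 3)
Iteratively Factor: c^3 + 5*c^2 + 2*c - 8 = (c + 2)*(c^2 + 3*c - 4) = (c + 2)*(c + 4)*(c - 1)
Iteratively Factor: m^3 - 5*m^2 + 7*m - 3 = (m - 3)*(m^2 - 2*m + 1) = (m - 3)*(m - 1)*(m - 1)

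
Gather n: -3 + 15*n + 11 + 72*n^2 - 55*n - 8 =72*n^2 - 40*n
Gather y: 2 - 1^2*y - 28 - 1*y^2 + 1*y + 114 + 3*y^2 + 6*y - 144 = 2*y^2 + 6*y - 56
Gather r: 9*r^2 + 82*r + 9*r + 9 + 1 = 9*r^2 + 91*r + 10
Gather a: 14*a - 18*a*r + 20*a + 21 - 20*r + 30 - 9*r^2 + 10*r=a*(34 - 18*r) - 9*r^2 - 10*r + 51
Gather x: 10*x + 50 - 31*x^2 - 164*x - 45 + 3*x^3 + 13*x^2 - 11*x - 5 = 3*x^3 - 18*x^2 - 165*x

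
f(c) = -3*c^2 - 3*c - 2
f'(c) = -6*c - 3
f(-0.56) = -1.26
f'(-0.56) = 0.36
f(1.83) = -17.54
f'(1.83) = -13.98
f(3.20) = -42.32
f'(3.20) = -22.20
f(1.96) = -19.40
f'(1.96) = -14.76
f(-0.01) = -1.97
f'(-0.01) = -2.94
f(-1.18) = -2.64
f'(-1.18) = 4.08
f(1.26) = -10.54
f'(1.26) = -10.56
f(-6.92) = -124.90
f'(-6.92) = 38.52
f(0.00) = -2.00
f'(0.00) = -3.00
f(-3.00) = -20.00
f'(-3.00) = 15.00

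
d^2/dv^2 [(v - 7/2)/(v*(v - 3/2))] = 2*(8*v^3 - 84*v^2 + 126*v - 63)/(v^3*(8*v^3 - 36*v^2 + 54*v - 27))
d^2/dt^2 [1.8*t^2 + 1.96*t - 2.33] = 3.60000000000000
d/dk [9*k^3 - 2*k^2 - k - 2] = 27*k^2 - 4*k - 1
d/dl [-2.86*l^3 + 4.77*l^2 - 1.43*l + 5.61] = -8.58*l^2 + 9.54*l - 1.43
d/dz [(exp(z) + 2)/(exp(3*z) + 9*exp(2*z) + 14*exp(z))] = (-2*exp(z) - 7)*exp(-z)/(exp(2*z) + 14*exp(z) + 49)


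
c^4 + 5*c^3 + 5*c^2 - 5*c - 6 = (c - 1)*(c + 1)*(c + 2)*(c + 3)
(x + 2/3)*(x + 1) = x^2 + 5*x/3 + 2/3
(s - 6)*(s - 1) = s^2 - 7*s + 6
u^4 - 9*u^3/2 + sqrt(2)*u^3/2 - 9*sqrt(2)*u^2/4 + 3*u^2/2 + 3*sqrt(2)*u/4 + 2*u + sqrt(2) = (u - 4)*(u - 1)*(u + 1/2)*(u + sqrt(2)/2)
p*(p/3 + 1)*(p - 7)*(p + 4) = p^4/3 - 37*p^2/3 - 28*p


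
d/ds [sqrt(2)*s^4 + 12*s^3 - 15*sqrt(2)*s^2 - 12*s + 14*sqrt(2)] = 4*sqrt(2)*s^3 + 36*s^2 - 30*sqrt(2)*s - 12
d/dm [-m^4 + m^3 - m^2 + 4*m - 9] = -4*m^3 + 3*m^2 - 2*m + 4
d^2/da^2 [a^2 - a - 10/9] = 2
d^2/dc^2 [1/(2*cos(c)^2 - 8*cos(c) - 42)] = (4*sin(c)^4 - 102*sin(c)^2 - 69*cos(c) - 3*cos(3*c) + 24)/(2*(sin(c)^2 + 4*cos(c) + 20)^3)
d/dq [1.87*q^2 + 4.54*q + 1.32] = 3.74*q + 4.54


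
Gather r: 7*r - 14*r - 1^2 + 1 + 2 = 2 - 7*r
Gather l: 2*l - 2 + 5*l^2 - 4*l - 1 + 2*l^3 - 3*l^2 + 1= 2*l^3 + 2*l^2 - 2*l - 2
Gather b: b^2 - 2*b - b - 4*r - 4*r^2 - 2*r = b^2 - 3*b - 4*r^2 - 6*r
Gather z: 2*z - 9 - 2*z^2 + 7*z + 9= -2*z^2 + 9*z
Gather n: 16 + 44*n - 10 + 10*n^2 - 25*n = 10*n^2 + 19*n + 6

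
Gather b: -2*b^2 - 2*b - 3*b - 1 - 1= -2*b^2 - 5*b - 2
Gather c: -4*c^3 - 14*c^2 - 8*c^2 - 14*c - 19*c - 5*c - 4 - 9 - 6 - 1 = -4*c^3 - 22*c^2 - 38*c - 20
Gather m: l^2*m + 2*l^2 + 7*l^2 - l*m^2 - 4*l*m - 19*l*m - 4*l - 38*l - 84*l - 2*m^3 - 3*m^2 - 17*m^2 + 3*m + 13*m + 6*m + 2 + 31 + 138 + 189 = 9*l^2 - 126*l - 2*m^3 + m^2*(-l - 20) + m*(l^2 - 23*l + 22) + 360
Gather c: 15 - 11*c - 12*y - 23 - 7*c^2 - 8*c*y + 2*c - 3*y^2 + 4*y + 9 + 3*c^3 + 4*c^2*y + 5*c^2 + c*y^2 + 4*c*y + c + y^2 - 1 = 3*c^3 + c^2*(4*y - 2) + c*(y^2 - 4*y - 8) - 2*y^2 - 8*y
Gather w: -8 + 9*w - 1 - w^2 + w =-w^2 + 10*w - 9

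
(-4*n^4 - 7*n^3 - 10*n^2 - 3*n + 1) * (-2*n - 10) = 8*n^5 + 54*n^4 + 90*n^3 + 106*n^2 + 28*n - 10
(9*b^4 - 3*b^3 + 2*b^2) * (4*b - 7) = 36*b^5 - 75*b^4 + 29*b^3 - 14*b^2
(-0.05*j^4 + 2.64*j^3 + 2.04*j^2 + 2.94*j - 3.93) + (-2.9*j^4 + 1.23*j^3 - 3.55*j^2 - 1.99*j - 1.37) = -2.95*j^4 + 3.87*j^3 - 1.51*j^2 + 0.95*j - 5.3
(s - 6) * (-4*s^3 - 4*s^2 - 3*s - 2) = -4*s^4 + 20*s^3 + 21*s^2 + 16*s + 12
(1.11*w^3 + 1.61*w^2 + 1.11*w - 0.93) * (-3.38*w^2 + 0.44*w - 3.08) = -3.7518*w^5 - 4.9534*w^4 - 6.4622*w^3 - 1.327*w^2 - 3.828*w + 2.8644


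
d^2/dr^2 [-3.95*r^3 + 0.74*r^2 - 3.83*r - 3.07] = 1.48 - 23.7*r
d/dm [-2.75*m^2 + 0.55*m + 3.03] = 0.55 - 5.5*m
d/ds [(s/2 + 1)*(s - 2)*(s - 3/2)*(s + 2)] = 2*s^3 + 3*s^2/4 - 7*s - 1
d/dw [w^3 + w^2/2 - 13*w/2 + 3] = 3*w^2 + w - 13/2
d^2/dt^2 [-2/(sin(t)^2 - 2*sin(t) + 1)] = 4*(2*sin(t) + 3)/(sin(t) - 1)^3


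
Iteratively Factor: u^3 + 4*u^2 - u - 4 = (u - 1)*(u^2 + 5*u + 4) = (u - 1)*(u + 4)*(u + 1)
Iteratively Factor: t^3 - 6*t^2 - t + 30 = (t + 2)*(t^2 - 8*t + 15) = (t - 5)*(t + 2)*(t - 3)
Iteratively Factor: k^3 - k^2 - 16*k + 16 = (k - 1)*(k^2 - 16) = (k - 4)*(k - 1)*(k + 4)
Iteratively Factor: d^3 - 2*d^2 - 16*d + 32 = (d - 4)*(d^2 + 2*d - 8) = (d - 4)*(d + 4)*(d - 2)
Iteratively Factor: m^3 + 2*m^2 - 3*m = (m - 1)*(m^2 + 3*m) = (m - 1)*(m + 3)*(m)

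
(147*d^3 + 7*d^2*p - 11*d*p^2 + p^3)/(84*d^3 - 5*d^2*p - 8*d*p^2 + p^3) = (-7*d + p)/(-4*d + p)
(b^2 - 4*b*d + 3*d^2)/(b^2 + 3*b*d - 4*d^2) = (b - 3*d)/(b + 4*d)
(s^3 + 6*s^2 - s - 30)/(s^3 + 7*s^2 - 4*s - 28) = (s^2 + 8*s + 15)/(s^2 + 9*s + 14)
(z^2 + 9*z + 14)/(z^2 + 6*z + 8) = (z + 7)/(z + 4)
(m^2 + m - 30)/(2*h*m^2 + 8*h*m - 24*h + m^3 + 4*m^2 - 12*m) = (m - 5)/(2*h*m - 4*h + m^2 - 2*m)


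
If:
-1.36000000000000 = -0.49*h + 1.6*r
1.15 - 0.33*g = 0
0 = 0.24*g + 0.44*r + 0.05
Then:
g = 3.48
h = -3.80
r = -2.01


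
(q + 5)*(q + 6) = q^2 + 11*q + 30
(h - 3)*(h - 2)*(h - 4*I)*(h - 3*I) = h^4 - 5*h^3 - 7*I*h^3 - 6*h^2 + 35*I*h^2 + 60*h - 42*I*h - 72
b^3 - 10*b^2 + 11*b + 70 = (b - 7)*(b - 5)*(b + 2)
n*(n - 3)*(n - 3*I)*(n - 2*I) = n^4 - 3*n^3 - 5*I*n^3 - 6*n^2 + 15*I*n^2 + 18*n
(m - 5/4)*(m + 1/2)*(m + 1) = m^3 + m^2/4 - 11*m/8 - 5/8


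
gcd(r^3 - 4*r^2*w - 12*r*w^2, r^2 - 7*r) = r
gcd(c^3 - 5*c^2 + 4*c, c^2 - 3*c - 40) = 1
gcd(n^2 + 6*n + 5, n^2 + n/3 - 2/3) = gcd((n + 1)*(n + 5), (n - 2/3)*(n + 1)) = n + 1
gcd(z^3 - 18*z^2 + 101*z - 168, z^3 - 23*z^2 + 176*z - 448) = z^2 - 15*z + 56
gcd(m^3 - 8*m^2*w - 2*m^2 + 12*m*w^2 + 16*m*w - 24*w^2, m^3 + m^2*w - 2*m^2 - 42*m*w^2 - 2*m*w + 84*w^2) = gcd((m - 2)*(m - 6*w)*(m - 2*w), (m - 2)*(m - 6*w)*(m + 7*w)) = -m^2 + 6*m*w + 2*m - 12*w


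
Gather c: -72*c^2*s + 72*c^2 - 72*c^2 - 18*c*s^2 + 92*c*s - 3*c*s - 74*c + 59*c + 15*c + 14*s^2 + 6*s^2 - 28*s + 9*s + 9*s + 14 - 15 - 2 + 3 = -72*c^2*s + c*(-18*s^2 + 89*s) + 20*s^2 - 10*s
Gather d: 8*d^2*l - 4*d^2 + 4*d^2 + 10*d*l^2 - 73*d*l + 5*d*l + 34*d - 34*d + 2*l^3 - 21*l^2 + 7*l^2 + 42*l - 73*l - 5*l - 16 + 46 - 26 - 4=8*d^2*l + d*(10*l^2 - 68*l) + 2*l^3 - 14*l^2 - 36*l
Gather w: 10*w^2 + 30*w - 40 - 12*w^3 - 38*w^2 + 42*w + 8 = -12*w^3 - 28*w^2 + 72*w - 32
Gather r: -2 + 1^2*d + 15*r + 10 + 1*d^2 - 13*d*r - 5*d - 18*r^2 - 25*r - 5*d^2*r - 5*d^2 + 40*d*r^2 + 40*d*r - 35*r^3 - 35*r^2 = -4*d^2 - 4*d - 35*r^3 + r^2*(40*d - 53) + r*(-5*d^2 + 27*d - 10) + 8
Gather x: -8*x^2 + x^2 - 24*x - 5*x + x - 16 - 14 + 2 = -7*x^2 - 28*x - 28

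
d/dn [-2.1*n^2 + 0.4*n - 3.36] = 0.4 - 4.2*n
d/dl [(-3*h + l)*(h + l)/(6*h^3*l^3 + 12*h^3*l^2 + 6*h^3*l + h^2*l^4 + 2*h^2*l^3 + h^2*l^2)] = 2*(l*(-h + l)*(6*h*l^2 + 12*h*l + 6*h + l^3 + 2*l^2 + l) + (h + l)*(3*h - l)*(9*h*l^2 + 12*h*l + 3*h + 2*l^3 + 3*l^2 + l))/(h^2*l^2*(6*h*l^2 + 12*h*l + 6*h + l^3 + 2*l^2 + l)^2)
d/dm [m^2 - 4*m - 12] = 2*m - 4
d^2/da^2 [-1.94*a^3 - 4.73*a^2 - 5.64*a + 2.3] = -11.64*a - 9.46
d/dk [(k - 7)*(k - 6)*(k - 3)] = 3*k^2 - 32*k + 81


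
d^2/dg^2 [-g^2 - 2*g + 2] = -2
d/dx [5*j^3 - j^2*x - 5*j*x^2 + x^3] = -j^2 - 10*j*x + 3*x^2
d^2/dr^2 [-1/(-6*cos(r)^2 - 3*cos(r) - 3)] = (-16*sin(r)^4 + sin(r)^2 + 17*cos(r)/2 - 3*cos(3*r)/2 + 13)/(3*(-2*sin(r)^2 + cos(r) + 3)^3)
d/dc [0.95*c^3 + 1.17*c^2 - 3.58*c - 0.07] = 2.85*c^2 + 2.34*c - 3.58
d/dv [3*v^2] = 6*v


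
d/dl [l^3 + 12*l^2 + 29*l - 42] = 3*l^2 + 24*l + 29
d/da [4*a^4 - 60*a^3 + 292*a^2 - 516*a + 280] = 16*a^3 - 180*a^2 + 584*a - 516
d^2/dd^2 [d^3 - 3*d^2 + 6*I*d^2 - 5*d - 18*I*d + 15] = 6*d - 6 + 12*I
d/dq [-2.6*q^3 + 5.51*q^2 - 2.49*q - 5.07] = -7.8*q^2 + 11.02*q - 2.49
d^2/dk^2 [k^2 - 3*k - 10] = 2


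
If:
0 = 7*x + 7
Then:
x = -1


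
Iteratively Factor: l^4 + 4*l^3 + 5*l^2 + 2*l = (l + 1)*(l^3 + 3*l^2 + 2*l) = (l + 1)^2*(l^2 + 2*l) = l*(l + 1)^2*(l + 2)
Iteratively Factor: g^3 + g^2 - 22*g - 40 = (g - 5)*(g^2 + 6*g + 8) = (g - 5)*(g + 2)*(g + 4)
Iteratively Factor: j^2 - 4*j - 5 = (j - 5)*(j + 1)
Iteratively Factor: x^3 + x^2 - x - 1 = (x + 1)*(x^2 - 1) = (x - 1)*(x + 1)*(x + 1)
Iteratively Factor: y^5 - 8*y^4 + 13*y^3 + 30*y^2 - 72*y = (y - 3)*(y^4 - 5*y^3 - 2*y^2 + 24*y) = (y - 3)^2*(y^3 - 2*y^2 - 8*y) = (y - 3)^2*(y + 2)*(y^2 - 4*y) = y*(y - 3)^2*(y + 2)*(y - 4)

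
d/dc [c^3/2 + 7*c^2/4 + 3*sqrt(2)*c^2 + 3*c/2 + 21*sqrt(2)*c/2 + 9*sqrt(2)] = 3*c^2/2 + 7*c/2 + 6*sqrt(2)*c + 3/2 + 21*sqrt(2)/2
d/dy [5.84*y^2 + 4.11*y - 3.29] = 11.68*y + 4.11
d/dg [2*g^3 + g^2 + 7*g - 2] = 6*g^2 + 2*g + 7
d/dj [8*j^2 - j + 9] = 16*j - 1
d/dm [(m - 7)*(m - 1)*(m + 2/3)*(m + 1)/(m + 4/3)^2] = 3*(18*m^4 - 9*m^3 - 228*m^2 - 193*m - 8)/(27*m^3 + 108*m^2 + 144*m + 64)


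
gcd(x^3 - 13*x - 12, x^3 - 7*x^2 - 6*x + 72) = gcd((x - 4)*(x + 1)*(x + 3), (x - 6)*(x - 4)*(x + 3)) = x^2 - x - 12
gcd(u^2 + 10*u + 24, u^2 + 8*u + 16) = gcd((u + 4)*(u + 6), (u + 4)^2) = u + 4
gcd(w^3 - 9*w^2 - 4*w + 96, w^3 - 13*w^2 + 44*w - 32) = w^2 - 12*w + 32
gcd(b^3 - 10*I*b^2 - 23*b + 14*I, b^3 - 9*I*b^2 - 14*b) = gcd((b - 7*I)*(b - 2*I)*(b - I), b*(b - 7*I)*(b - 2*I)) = b^2 - 9*I*b - 14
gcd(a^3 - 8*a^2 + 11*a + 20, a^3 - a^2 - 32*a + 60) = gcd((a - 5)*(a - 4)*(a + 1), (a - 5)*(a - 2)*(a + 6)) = a - 5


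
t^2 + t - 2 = (t - 1)*(t + 2)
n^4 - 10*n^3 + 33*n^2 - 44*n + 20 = (n - 5)*(n - 2)^2*(n - 1)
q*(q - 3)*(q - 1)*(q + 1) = q^4 - 3*q^3 - q^2 + 3*q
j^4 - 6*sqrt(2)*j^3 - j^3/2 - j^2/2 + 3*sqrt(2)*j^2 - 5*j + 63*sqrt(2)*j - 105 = (j - 7/2)*(j + 3)*(j - 5*sqrt(2))*(j - sqrt(2))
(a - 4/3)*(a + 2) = a^2 + 2*a/3 - 8/3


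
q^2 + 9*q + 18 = (q + 3)*(q + 6)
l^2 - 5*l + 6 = (l - 3)*(l - 2)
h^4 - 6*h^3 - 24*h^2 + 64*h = h*(h - 8)*(h - 2)*(h + 4)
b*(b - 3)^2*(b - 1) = b^4 - 7*b^3 + 15*b^2 - 9*b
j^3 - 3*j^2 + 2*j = j*(j - 2)*(j - 1)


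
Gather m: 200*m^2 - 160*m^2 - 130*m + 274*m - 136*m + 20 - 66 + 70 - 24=40*m^2 + 8*m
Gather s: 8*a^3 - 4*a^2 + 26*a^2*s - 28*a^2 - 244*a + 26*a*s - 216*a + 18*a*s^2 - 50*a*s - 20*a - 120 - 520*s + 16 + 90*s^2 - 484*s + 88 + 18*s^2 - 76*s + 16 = 8*a^3 - 32*a^2 - 480*a + s^2*(18*a + 108) + s*(26*a^2 - 24*a - 1080)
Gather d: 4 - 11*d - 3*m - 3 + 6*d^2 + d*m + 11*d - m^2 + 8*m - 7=6*d^2 + d*m - m^2 + 5*m - 6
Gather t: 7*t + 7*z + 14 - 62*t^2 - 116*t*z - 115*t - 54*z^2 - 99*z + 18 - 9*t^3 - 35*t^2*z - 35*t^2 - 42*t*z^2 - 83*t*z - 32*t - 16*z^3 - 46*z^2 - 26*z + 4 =-9*t^3 + t^2*(-35*z - 97) + t*(-42*z^2 - 199*z - 140) - 16*z^3 - 100*z^2 - 118*z + 36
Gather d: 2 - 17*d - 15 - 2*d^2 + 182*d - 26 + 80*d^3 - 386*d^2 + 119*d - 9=80*d^3 - 388*d^2 + 284*d - 48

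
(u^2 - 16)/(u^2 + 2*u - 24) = (u + 4)/(u + 6)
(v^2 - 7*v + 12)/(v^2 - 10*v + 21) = (v - 4)/(v - 7)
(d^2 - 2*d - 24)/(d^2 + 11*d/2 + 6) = 2*(d - 6)/(2*d + 3)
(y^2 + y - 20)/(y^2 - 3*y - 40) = (y - 4)/(y - 8)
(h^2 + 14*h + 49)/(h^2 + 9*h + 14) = (h + 7)/(h + 2)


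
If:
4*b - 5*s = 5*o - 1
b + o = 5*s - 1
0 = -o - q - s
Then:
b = 10*s/3 - 2/3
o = 5*s/3 - 1/3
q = 1/3 - 8*s/3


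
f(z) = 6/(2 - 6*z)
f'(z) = 36/(2 - 6*z)^2 = 9/(3*z - 1)^2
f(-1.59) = 0.52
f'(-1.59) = 0.27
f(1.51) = -0.85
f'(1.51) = 0.72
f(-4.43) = 0.21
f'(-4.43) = 0.04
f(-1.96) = 0.44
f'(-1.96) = 0.19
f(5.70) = -0.19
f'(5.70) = 0.03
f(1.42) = -0.92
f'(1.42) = 0.85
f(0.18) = 6.52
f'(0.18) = 42.53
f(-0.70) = 0.97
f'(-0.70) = 0.94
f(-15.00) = 0.07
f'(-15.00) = 0.00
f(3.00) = -0.38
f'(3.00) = 0.14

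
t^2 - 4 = (t - 2)*(t + 2)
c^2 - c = c*(c - 1)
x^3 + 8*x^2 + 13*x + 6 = (x + 1)^2*(x + 6)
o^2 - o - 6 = (o - 3)*(o + 2)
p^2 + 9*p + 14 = (p + 2)*(p + 7)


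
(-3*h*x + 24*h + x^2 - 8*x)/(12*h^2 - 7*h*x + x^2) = (x - 8)/(-4*h + x)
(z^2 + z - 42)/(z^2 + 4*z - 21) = (z - 6)/(z - 3)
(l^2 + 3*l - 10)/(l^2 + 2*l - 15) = (l - 2)/(l - 3)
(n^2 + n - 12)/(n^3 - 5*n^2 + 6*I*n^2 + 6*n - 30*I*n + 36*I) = (n + 4)/(n^2 + n*(-2 + 6*I) - 12*I)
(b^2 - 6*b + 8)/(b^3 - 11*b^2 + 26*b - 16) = (b - 4)/(b^2 - 9*b + 8)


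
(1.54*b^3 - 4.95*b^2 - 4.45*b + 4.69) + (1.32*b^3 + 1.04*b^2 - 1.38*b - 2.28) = 2.86*b^3 - 3.91*b^2 - 5.83*b + 2.41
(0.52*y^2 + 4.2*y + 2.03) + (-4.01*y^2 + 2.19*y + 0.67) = -3.49*y^2 + 6.39*y + 2.7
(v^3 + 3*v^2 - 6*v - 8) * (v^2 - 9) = v^5 + 3*v^4 - 15*v^3 - 35*v^2 + 54*v + 72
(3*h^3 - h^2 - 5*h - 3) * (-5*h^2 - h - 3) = -15*h^5 + 2*h^4 + 17*h^3 + 23*h^2 + 18*h + 9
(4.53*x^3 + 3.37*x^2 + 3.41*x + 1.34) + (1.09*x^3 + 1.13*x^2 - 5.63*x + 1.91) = 5.62*x^3 + 4.5*x^2 - 2.22*x + 3.25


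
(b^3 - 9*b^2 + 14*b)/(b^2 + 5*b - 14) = b*(b - 7)/(b + 7)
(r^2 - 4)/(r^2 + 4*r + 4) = (r - 2)/(r + 2)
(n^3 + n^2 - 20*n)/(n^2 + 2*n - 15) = n*(n - 4)/(n - 3)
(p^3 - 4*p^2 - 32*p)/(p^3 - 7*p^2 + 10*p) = (p^2 - 4*p - 32)/(p^2 - 7*p + 10)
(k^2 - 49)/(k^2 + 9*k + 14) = (k - 7)/(k + 2)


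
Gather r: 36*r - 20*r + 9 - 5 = 16*r + 4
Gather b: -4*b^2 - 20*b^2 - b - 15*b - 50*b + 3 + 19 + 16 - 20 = -24*b^2 - 66*b + 18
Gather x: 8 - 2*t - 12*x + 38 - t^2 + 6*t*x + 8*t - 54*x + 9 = -t^2 + 6*t + x*(6*t - 66) + 55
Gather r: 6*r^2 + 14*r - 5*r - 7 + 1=6*r^2 + 9*r - 6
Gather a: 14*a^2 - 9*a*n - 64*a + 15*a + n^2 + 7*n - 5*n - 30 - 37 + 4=14*a^2 + a*(-9*n - 49) + n^2 + 2*n - 63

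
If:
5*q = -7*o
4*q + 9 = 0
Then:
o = 45/28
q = -9/4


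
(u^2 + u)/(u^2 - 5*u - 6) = u/(u - 6)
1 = 1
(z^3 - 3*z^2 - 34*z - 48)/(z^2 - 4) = (z^2 - 5*z - 24)/(z - 2)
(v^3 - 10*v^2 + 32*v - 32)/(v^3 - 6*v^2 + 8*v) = (v - 4)/v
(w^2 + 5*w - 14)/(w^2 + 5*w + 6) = (w^2 + 5*w - 14)/(w^2 + 5*w + 6)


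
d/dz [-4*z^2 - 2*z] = -8*z - 2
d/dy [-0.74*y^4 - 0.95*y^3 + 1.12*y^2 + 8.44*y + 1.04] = -2.96*y^3 - 2.85*y^2 + 2.24*y + 8.44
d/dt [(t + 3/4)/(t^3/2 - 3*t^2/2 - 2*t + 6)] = (-4*t^3 + 3*t^2/2 + 9*t + 30)/(t^6 - 6*t^5 + t^4 + 48*t^3 - 56*t^2 - 96*t + 144)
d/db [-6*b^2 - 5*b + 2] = -12*b - 5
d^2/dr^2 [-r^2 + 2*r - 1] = -2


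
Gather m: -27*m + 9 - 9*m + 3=12 - 36*m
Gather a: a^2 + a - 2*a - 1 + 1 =a^2 - a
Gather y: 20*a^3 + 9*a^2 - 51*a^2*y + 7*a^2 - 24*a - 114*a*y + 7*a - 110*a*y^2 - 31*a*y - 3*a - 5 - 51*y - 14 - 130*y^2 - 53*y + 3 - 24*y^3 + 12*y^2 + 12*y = 20*a^3 + 16*a^2 - 20*a - 24*y^3 + y^2*(-110*a - 118) + y*(-51*a^2 - 145*a - 92) - 16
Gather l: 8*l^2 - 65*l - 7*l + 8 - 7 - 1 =8*l^2 - 72*l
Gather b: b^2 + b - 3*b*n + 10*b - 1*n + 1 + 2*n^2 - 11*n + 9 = b^2 + b*(11 - 3*n) + 2*n^2 - 12*n + 10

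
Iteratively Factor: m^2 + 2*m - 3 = (m + 3)*(m - 1)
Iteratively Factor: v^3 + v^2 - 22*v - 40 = (v - 5)*(v^2 + 6*v + 8) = (v - 5)*(v + 2)*(v + 4)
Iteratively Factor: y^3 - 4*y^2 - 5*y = (y)*(y^2 - 4*y - 5) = y*(y + 1)*(y - 5)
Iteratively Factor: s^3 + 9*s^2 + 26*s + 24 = (s + 4)*(s^2 + 5*s + 6) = (s + 2)*(s + 4)*(s + 3)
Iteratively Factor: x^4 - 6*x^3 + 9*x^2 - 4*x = (x - 1)*(x^3 - 5*x^2 + 4*x) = x*(x - 1)*(x^2 - 5*x + 4) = x*(x - 4)*(x - 1)*(x - 1)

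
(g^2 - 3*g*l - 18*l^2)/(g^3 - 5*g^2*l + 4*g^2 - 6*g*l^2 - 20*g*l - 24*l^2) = (g + 3*l)/(g^2 + g*l + 4*g + 4*l)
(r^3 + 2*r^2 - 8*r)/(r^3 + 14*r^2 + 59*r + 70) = r*(r^2 + 2*r - 8)/(r^3 + 14*r^2 + 59*r + 70)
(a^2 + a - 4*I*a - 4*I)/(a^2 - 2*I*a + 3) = (a^2 + a - 4*I*a - 4*I)/(a^2 - 2*I*a + 3)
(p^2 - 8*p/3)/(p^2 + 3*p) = (p - 8/3)/(p + 3)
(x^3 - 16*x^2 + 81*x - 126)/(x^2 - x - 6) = (x^2 - 13*x + 42)/(x + 2)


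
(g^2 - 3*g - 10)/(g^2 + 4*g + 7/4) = 4*(g^2 - 3*g - 10)/(4*g^2 + 16*g + 7)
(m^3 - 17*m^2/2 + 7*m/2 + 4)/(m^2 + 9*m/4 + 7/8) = 4*(m^2 - 9*m + 8)/(4*m + 7)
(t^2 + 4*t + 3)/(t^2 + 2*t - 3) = (t + 1)/(t - 1)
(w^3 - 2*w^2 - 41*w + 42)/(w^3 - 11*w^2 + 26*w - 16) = (w^2 - w - 42)/(w^2 - 10*w + 16)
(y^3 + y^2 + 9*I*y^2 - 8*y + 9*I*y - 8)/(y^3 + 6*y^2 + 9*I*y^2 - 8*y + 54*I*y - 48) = (y + 1)/(y + 6)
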